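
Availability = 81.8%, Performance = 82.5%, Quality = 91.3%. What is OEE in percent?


Formula: OEE = Availability * Performance * Quality / 10000
A * P = 81.8% * 82.5% / 100 = 67.49%
OEE = 67.49% * 91.3% / 100 = 61.6%

61.6%


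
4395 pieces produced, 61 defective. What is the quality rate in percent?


Formula: Quality Rate = Good Pieces / Total Pieces * 100
Good pieces = 4395 - 61 = 4334
QR = 4334 / 4395 * 100 = 98.6%

98.6%


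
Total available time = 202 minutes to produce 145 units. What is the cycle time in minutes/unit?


Formula: CT = Available Time / Number of Units
CT = 202 min / 145 units
CT = 1.39 min/unit

1.39 min/unit


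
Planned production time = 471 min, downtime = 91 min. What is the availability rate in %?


Formula: Availability = (Planned Time - Downtime) / Planned Time * 100
Uptime = 471 - 91 = 380 min
Availability = 380 / 471 * 100 = 80.7%

80.7%


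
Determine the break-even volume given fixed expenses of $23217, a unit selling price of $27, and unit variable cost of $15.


Formula: BEQ = Fixed Costs / (Price - Variable Cost)
Contribution margin = $27 - $15 = $12/unit
BEQ = ceil($23217 / $12/unit) = ceil(1934.75) = 1935 units

1935 units


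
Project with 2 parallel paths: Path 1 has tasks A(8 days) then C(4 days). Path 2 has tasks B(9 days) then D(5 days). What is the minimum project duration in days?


Path 1 = 8 + 4 = 12 days
Path 2 = 9 + 5 = 14 days
Duration = max(12, 14) = 14 days

14 days


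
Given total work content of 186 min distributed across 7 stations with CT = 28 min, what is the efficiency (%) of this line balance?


Formula: Efficiency = Sum of Task Times / (N_stations * CT) * 100
Total station capacity = 7 stations * 28 min = 196 min
Efficiency = 186 / 196 * 100 = 94.9%

94.9%


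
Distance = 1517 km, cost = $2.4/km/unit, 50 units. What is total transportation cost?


TC = dist * cost * units = 1517 * 2.4 * 50 = $182040.00

$182040.00


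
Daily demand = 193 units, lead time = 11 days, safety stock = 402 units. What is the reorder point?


Formula: ROP = (Daily Demand * Lead Time) + Safety Stock
Demand during lead time = 193 * 11 = 2123 units
ROP = 2123 + 402 = 2525 units

2525 units


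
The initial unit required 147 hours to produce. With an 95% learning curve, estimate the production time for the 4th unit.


Formula: T_n = T_1 * (learning_rate)^(log2(n)) where learning_rate = rate/100
Doublings = log2(4) = 2
T_n = 147 * 0.95^2
T_n = 147 * 0.9025 = 132.7 hours

132.7 hours


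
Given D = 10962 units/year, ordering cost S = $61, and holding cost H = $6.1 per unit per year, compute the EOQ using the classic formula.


Formula: EOQ = sqrt(2 * D * S / H)
Numerator: 2 * 10962 * 61 = 1337364
2DS/H = 1337364 / 6.1 = 219240.0
EOQ = sqrt(219240.0) = 468.2 units

468.2 units


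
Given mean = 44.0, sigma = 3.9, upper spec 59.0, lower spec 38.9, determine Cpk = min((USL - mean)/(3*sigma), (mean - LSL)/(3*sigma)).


Cpu = (59.0 - 44.0) / (3 * 3.9) = 1.28
Cpl = (44.0 - 38.9) / (3 * 3.9) = 0.44
Cpk = min(1.28, 0.44) = 0.44

0.44


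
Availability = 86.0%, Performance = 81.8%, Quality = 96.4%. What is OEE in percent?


Formula: OEE = Availability * Performance * Quality / 10000
A * P = 86.0% * 81.8% / 100 = 70.35%
OEE = 70.35% * 96.4% / 100 = 67.8%

67.8%


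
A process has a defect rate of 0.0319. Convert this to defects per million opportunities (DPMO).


DPMO = defect_rate * 1000000 = 0.0319 * 1000000

31900


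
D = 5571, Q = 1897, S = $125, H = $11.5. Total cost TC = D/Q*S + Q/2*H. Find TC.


TC = 5571/1897 * 125 + 1897/2 * 11.5

$11274.84


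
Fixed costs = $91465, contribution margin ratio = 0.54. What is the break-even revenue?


Formula: BER = Fixed Costs / Contribution Margin Ratio
BER = $91465 / 0.54
BER = $169379.63 (to the nearest cent)

$169379.63


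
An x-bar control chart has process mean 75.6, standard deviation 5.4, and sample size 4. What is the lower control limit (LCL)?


LCL = 75.6 - 3 * 5.4 / sqrt(4)

67.5


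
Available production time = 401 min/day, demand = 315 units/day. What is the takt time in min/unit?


Formula: Takt Time = Available Production Time / Customer Demand
Takt = 401 min/day / 315 units/day
Takt = 1.27 min/unit

1.27 min/unit


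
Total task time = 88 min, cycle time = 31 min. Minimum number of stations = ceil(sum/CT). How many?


Formula: N_min = ceil(Sum of Task Times / Cycle Time)
N_min = ceil(88 min / 31 min) = ceil(2.8387)
N_min = 3 stations

3


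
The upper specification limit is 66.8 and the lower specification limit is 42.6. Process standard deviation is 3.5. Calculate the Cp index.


Cp = (66.8 - 42.6) / (6 * 3.5)

1.15


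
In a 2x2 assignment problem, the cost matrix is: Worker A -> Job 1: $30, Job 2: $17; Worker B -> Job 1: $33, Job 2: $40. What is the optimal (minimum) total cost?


Option 1: A->1 + B->2 = $30 + $40 = $70
Option 2: A->2 + B->1 = $17 + $33 = $50
Min cost = min($70, $50) = $50

$50


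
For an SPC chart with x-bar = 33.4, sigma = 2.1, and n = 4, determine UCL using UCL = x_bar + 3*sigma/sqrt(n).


UCL = 33.4 + 3 * 2.1 / sqrt(4)

36.55


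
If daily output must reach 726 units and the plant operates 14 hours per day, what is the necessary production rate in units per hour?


Formula: Production Rate = Daily Demand / Available Hours
Rate = 726 units/day / 14 hours/day
Rate = 51.9 units/hour

51.9 units/hour


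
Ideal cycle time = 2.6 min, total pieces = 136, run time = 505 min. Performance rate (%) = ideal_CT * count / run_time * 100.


Formula: Performance = (Ideal CT * Total Count) / Run Time * 100
Ideal output time = 2.6 * 136 = 353.6 min
Performance = 353.6 / 505 * 100 = 70.0%

70.0%


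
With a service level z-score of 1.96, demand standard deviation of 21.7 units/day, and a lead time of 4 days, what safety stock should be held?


Formula: SS = z * sigma_d * sqrt(LT)
sqrt(LT) = sqrt(4) = 2.0
SS = 1.96 * 21.7 * 2.0
SS = 85.1 units

85.1 units


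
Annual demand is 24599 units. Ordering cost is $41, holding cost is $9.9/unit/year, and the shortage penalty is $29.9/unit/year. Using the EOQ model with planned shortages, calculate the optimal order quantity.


Formula: EOQ* = sqrt(2DS/H) * sqrt((H+P)/P)
Base EOQ = sqrt(2*24599*41/9.9) = 451.39 units
Correction = sqrt((9.9+29.9)/29.9) = 1.15373
EOQ* = 451.39 * 1.15373 = 520.8 units

520.8 units


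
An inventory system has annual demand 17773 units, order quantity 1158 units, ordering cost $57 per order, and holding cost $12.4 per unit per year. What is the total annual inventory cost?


TC = 17773/1158 * 57 + 1158/2 * 12.4

$8054.44


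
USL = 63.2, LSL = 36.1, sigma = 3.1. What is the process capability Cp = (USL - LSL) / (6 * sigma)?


Cp = (63.2 - 36.1) / (6 * 3.1)

1.46


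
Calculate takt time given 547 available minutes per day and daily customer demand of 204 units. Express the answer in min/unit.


Formula: Takt Time = Available Production Time / Customer Demand
Takt = 547 min/day / 204 units/day
Takt = 2.68 min/unit

2.68 min/unit


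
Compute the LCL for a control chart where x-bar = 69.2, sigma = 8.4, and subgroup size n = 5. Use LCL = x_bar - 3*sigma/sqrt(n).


LCL = 69.2 - 3 * 8.4 / sqrt(5)

57.93


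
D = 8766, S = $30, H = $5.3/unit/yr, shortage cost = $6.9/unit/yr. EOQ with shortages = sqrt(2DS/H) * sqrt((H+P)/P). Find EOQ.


Formula: EOQ* = sqrt(2DS/H) * sqrt((H+P)/P)
Base EOQ = sqrt(2*8766*30/5.3) = 315.02 units
Correction = sqrt((5.3+6.9)/6.9) = 1.32971
EOQ* = 315.02 * 1.32971 = 418.9 units

418.9 units


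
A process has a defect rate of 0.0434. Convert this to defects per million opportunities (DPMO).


DPMO = defect_rate * 1000000 = 0.0434 * 1000000

43400


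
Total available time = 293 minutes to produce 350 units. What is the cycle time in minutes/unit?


Formula: CT = Available Time / Number of Units
CT = 293 min / 350 units
CT = 0.84 min/unit

0.84 min/unit


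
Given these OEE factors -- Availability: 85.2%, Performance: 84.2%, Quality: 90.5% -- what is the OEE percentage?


Formula: OEE = Availability * Performance * Quality / 10000
A * P = 85.2% * 84.2% / 100 = 71.74%
OEE = 71.74% * 90.5% / 100 = 64.9%

64.9%


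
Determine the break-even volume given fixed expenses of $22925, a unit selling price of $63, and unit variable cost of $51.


Formula: BEQ = Fixed Costs / (Price - Variable Cost)
Contribution margin = $63 - $51 = $12/unit
BEQ = ceil($22925 / $12/unit) = ceil(1910.42) = 1911 units

1911 units


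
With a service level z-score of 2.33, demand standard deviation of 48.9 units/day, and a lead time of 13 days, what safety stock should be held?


Formula: SS = z * sigma_d * sqrt(LT)
sqrt(LT) = sqrt(13) = 3.6056
SS = 2.33 * 48.9 * 3.6056
SS = 410.8 units

410.8 units


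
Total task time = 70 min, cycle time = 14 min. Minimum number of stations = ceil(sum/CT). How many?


Formula: N_min = ceil(Sum of Task Times / Cycle Time)
N_min = ceil(70 min / 14 min) = ceil(5.0)
N_min = 5 stations

5


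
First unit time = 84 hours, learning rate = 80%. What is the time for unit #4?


Formula: T_n = T_1 * (learning_rate)^(log2(n)) where learning_rate = rate/100
Doublings = log2(4) = 2
T_n = 84 * 0.8^2
T_n = 84 * 0.64 = 53.8 hours

53.8 hours


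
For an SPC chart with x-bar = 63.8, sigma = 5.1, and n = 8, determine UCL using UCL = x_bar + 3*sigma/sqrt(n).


UCL = 63.8 + 3 * 5.1 / sqrt(8)

69.21


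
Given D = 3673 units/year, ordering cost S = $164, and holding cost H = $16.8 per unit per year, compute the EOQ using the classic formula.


Formula: EOQ = sqrt(2 * D * S / H)
Numerator: 2 * 3673 * 164 = 1204744
2DS/H = 1204744 / 16.8 = 71711.0
EOQ = sqrt(71711.0) = 267.8 units

267.8 units


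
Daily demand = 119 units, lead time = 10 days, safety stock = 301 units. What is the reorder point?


Formula: ROP = (Daily Demand * Lead Time) + Safety Stock
Demand during lead time = 119 * 10 = 1190 units
ROP = 1190 + 301 = 1491 units

1491 units


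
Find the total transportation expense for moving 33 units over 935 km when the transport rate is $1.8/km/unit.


TC = dist * cost * units = 935 * 1.8 * 33 = $55539.00

$55539.00


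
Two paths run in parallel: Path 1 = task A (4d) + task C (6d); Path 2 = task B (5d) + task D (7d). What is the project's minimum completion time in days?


Path 1 = 4 + 6 = 10 days
Path 2 = 5 + 7 = 12 days
Duration = max(10, 12) = 12 days

12 days


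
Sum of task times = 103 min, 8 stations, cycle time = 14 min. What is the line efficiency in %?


Formula: Efficiency = Sum of Task Times / (N_stations * CT) * 100
Total station capacity = 8 stations * 14 min = 112 min
Efficiency = 103 / 112 * 100 = 92.0%

92.0%


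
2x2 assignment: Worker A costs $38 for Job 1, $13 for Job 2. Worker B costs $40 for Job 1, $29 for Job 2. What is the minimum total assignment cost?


Option 1: A->1 + B->2 = $38 + $29 = $67
Option 2: A->2 + B->1 = $13 + $40 = $53
Min cost = min($67, $53) = $53

$53


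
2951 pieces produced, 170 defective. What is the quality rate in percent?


Formula: Quality Rate = Good Pieces / Total Pieces * 100
Good pieces = 2951 - 170 = 2781
QR = 2781 / 2951 * 100 = 94.2%

94.2%


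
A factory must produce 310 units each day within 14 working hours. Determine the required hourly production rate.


Formula: Production Rate = Daily Demand / Available Hours
Rate = 310 units/day / 14 hours/day
Rate = 22.1 units/hour

22.1 units/hour


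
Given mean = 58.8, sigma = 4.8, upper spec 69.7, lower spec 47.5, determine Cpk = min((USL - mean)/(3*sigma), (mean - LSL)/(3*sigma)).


Cpu = (69.7 - 58.8) / (3 * 4.8) = 0.76
Cpl = (58.8 - 47.5) / (3 * 4.8) = 0.78
Cpk = min(0.76, 0.78) = 0.76

0.76


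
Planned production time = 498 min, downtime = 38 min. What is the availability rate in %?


Formula: Availability = (Planned Time - Downtime) / Planned Time * 100
Uptime = 498 - 38 = 460 min
Availability = 460 / 498 * 100 = 92.4%

92.4%


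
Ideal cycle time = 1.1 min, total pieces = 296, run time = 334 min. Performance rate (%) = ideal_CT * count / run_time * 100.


Formula: Performance = (Ideal CT * Total Count) / Run Time * 100
Ideal output time = 1.1 * 296 = 325.6 min
Performance = 325.6 / 334 * 100 = 97.5%

97.5%


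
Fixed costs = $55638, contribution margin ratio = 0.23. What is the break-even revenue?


Formula: BER = Fixed Costs / Contribution Margin Ratio
BER = $55638 / 0.23
BER = $241904.35 (to the nearest cent)

$241904.35


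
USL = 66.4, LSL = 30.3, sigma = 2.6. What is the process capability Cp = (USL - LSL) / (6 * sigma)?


Cp = (66.4 - 30.3) / (6 * 2.6)

2.31


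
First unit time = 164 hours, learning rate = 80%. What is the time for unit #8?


Formula: T_n = T_1 * (learning_rate)^(log2(n)) where learning_rate = rate/100
Doublings = log2(8) = 3
T_n = 164 * 0.8^3
T_n = 164 * 0.512 = 84.0 hours

84.0 hours


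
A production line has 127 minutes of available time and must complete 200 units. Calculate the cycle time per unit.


Formula: CT = Available Time / Number of Units
CT = 127 min / 200 units
CT = 0.64 min/unit

0.64 min/unit


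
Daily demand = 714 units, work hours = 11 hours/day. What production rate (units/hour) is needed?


Formula: Production Rate = Daily Demand / Available Hours
Rate = 714 units/day / 11 hours/day
Rate = 64.9 units/hour

64.9 units/hour


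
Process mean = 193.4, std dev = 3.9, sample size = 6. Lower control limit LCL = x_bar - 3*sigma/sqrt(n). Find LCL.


LCL = 193.4 - 3 * 3.9 / sqrt(6)

188.62


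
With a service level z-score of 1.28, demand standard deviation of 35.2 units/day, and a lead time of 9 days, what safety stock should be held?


Formula: SS = z * sigma_d * sqrt(LT)
sqrt(LT) = sqrt(9) = 3.0
SS = 1.28 * 35.2 * 3.0
SS = 135.2 units

135.2 units


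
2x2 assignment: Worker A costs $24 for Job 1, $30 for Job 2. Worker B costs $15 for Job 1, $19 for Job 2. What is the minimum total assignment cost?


Option 1: A->1 + B->2 = $24 + $19 = $43
Option 2: A->2 + B->1 = $30 + $15 = $45
Min cost = min($43, $45) = $43

$43


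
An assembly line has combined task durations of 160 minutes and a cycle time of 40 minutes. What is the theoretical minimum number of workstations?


Formula: N_min = ceil(Sum of Task Times / Cycle Time)
N_min = ceil(160 min / 40 min) = ceil(4.0)
N_min = 4 stations

4


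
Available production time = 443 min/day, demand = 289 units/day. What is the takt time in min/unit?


Formula: Takt Time = Available Production Time / Customer Demand
Takt = 443 min/day / 289 units/day
Takt = 1.53 min/unit

1.53 min/unit


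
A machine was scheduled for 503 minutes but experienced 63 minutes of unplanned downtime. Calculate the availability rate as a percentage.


Formula: Availability = (Planned Time - Downtime) / Planned Time * 100
Uptime = 503 - 63 = 440 min
Availability = 440 / 503 * 100 = 87.5%

87.5%


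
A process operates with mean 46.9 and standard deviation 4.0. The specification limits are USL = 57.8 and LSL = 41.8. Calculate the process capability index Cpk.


Cpu = (57.8 - 46.9) / (3 * 4.0) = 0.91
Cpl = (46.9 - 41.8) / (3 * 4.0) = 0.43
Cpk = min(0.91, 0.43) = 0.43

0.43


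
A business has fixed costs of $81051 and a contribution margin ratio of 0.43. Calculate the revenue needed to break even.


Formula: BER = Fixed Costs / Contribution Margin Ratio
BER = $81051 / 0.43
BER = $188490.70 (to the nearest cent)

$188490.70


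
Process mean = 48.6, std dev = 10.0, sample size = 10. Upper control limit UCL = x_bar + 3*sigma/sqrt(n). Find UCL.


UCL = 48.6 + 3 * 10.0 / sqrt(10)

58.09


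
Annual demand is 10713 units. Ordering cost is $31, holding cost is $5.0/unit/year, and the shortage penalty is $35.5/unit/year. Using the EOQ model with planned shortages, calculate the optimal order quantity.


Formula: EOQ* = sqrt(2DS/H) * sqrt((H+P)/P)
Base EOQ = sqrt(2*10713*31/5.0) = 364.47 units
Correction = sqrt((5.0+35.5)/35.5) = 1.0681
EOQ* = 364.47 * 1.0681 = 389.3 units

389.3 units


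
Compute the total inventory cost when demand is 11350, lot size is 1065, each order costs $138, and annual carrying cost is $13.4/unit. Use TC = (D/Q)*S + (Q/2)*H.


TC = 11350/1065 * 138 + 1065/2 * 13.4

$8606.20


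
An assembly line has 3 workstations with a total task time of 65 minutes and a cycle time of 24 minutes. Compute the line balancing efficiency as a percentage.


Formula: Efficiency = Sum of Task Times / (N_stations * CT) * 100
Total station capacity = 3 stations * 24 min = 72 min
Efficiency = 65 / 72 * 100 = 90.3%

90.3%


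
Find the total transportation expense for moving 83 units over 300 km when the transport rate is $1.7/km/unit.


TC = dist * cost * units = 300 * 1.7 * 83 = $42330.00

$42330.00


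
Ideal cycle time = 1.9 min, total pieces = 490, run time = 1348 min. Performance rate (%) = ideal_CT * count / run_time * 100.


Formula: Performance = (Ideal CT * Total Count) / Run Time * 100
Ideal output time = 1.9 * 490 = 931.0 min
Performance = 931.0 / 1348 * 100 = 69.1%

69.1%


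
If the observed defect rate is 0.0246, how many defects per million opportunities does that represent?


DPMO = defect_rate * 1000000 = 0.0246 * 1000000

24600


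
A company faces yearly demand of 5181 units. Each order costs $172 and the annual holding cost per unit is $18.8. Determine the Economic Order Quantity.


Formula: EOQ = sqrt(2 * D * S / H)
Numerator: 2 * 5181 * 172 = 1782264
2DS/H = 1782264 / 18.8 = 94801.3
EOQ = sqrt(94801.3) = 307.9 units

307.9 units


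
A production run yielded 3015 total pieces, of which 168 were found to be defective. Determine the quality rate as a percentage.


Formula: Quality Rate = Good Pieces / Total Pieces * 100
Good pieces = 3015 - 168 = 2847
QR = 2847 / 3015 * 100 = 94.4%

94.4%


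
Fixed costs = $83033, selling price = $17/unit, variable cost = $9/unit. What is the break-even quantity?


Formula: BEQ = Fixed Costs / (Price - Variable Cost)
Contribution margin = $17 - $9 = $8/unit
BEQ = ceil($83033 / $8/unit) = ceil(10379.12) = 10380 units

10380 units


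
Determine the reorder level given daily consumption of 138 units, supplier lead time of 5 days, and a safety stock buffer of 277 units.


Formula: ROP = (Daily Demand * Lead Time) + Safety Stock
Demand during lead time = 138 * 5 = 690 units
ROP = 690 + 277 = 967 units

967 units


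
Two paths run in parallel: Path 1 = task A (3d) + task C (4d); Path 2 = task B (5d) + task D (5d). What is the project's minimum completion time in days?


Path 1 = 3 + 4 = 7 days
Path 2 = 5 + 5 = 10 days
Duration = max(7, 10) = 10 days

10 days


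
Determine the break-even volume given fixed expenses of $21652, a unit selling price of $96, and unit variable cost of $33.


Formula: BEQ = Fixed Costs / (Price - Variable Cost)
Contribution margin = $96 - $33 = $63/unit
BEQ = ceil($21652 / $63/unit) = ceil(343.68) = 344 units

344 units


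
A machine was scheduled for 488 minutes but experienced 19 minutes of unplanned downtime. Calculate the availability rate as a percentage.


Formula: Availability = (Planned Time - Downtime) / Planned Time * 100
Uptime = 488 - 19 = 469 min
Availability = 469 / 488 * 100 = 96.1%

96.1%


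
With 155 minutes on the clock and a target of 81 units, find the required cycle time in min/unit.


Formula: CT = Available Time / Number of Units
CT = 155 min / 81 units
CT = 1.91 min/unit

1.91 min/unit


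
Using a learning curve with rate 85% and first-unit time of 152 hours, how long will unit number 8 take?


Formula: T_n = T_1 * (learning_rate)^(log2(n)) where learning_rate = rate/100
Doublings = log2(8) = 3
T_n = 152 * 0.85^3
T_n = 152 * 0.6141 = 93.3 hours

93.3 hours


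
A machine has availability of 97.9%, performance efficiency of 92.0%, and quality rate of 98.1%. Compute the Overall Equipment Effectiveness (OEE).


Formula: OEE = Availability * Performance * Quality / 10000
A * P = 97.9% * 92.0% / 100 = 90.07%
OEE = 90.07% * 98.1% / 100 = 88.4%

88.4%


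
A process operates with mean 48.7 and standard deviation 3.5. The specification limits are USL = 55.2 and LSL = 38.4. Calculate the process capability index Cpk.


Cpu = (55.2 - 48.7) / (3 * 3.5) = 0.62
Cpl = (48.7 - 38.4) / (3 * 3.5) = 0.98
Cpk = min(0.62, 0.98) = 0.62

0.62


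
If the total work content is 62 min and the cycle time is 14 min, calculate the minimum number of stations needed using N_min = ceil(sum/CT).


Formula: N_min = ceil(Sum of Task Times / Cycle Time)
N_min = ceil(62 min / 14 min) = ceil(4.4286)
N_min = 5 stations

5


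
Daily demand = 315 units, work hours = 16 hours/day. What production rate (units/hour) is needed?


Formula: Production Rate = Daily Demand / Available Hours
Rate = 315 units/day / 16 hours/day
Rate = 19.7 units/hour

19.7 units/hour


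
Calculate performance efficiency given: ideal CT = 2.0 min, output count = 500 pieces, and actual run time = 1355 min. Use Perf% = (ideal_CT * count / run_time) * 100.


Formula: Performance = (Ideal CT * Total Count) / Run Time * 100
Ideal output time = 2.0 * 500 = 1000.0 min
Performance = 1000.0 / 1355 * 100 = 73.8%

73.8%


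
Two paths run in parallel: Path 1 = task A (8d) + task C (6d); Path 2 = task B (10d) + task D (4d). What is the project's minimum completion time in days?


Path 1 = 8 + 6 = 14 days
Path 2 = 10 + 4 = 14 days
Duration = max(14, 14) = 14 days

14 days


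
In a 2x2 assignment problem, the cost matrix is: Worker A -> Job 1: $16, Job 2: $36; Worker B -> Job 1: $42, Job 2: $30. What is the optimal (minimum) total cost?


Option 1: A->1 + B->2 = $16 + $30 = $46
Option 2: A->2 + B->1 = $36 + $42 = $78
Min cost = min($46, $78) = $46

$46


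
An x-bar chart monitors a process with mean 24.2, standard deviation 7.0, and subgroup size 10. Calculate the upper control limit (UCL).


UCL = 24.2 + 3 * 7.0 / sqrt(10)

30.84


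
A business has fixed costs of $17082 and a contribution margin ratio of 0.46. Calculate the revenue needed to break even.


Formula: BER = Fixed Costs / Contribution Margin Ratio
BER = $17082 / 0.46
BER = $37134.78 (to the nearest cent)

$37134.78


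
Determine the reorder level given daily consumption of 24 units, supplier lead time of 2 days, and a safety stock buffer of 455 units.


Formula: ROP = (Daily Demand * Lead Time) + Safety Stock
Demand during lead time = 24 * 2 = 48 units
ROP = 48 + 455 = 503 units

503 units


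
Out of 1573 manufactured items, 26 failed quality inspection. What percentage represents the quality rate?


Formula: Quality Rate = Good Pieces / Total Pieces * 100
Good pieces = 1573 - 26 = 1547
QR = 1547 / 1573 * 100 = 98.3%

98.3%


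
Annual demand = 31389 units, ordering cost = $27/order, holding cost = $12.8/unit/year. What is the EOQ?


Formula: EOQ = sqrt(2 * D * S / H)
Numerator: 2 * 31389 * 27 = 1695006
2DS/H = 1695006 / 12.8 = 132422.3
EOQ = sqrt(132422.3) = 363.9 units

363.9 units


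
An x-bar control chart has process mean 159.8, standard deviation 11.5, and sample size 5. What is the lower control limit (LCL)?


LCL = 159.8 - 3 * 11.5 / sqrt(5)

144.37


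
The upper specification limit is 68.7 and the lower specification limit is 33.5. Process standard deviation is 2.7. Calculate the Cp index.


Cp = (68.7 - 33.5) / (6 * 2.7)

2.17


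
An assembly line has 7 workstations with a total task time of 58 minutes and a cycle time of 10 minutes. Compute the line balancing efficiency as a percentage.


Formula: Efficiency = Sum of Task Times / (N_stations * CT) * 100
Total station capacity = 7 stations * 10 min = 70 min
Efficiency = 58 / 70 * 100 = 82.9%

82.9%


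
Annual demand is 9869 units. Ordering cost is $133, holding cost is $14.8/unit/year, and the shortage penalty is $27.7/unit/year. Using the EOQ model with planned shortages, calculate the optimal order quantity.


Formula: EOQ* = sqrt(2DS/H) * sqrt((H+P)/P)
Base EOQ = sqrt(2*9869*133/14.8) = 421.16 units
Correction = sqrt((14.8+27.7)/27.7) = 1.23867
EOQ* = 421.16 * 1.23867 = 521.7 units

521.7 units


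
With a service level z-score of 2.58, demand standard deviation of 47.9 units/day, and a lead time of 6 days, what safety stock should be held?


Formula: SS = z * sigma_d * sqrt(LT)
sqrt(LT) = sqrt(6) = 2.4495
SS = 2.58 * 47.9 * 2.4495
SS = 302.7 units

302.7 units


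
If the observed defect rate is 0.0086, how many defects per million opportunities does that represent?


DPMO = defect_rate * 1000000 = 0.0086 * 1000000

8600


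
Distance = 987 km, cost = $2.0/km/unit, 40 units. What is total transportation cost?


TC = dist * cost * units = 987 * 2.0 * 40 = $78960.00

$78960.00


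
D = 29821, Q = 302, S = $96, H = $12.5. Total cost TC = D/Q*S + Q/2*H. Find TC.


TC = 29821/302 * 96 + 302/2 * 12.5

$11367.02


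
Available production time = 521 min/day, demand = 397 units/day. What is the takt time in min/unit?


Formula: Takt Time = Available Production Time / Customer Demand
Takt = 521 min/day / 397 units/day
Takt = 1.31 min/unit

1.31 min/unit


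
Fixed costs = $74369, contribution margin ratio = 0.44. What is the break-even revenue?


Formula: BER = Fixed Costs / Contribution Margin Ratio
BER = $74369 / 0.44
BER = $169020.45 (to the nearest cent)

$169020.45


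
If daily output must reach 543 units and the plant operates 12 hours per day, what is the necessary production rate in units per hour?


Formula: Production Rate = Daily Demand / Available Hours
Rate = 543 units/day / 12 hours/day
Rate = 45.3 units/hour

45.3 units/hour


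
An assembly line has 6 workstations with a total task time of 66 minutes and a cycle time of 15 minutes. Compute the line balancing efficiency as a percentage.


Formula: Efficiency = Sum of Task Times / (N_stations * CT) * 100
Total station capacity = 6 stations * 15 min = 90 min
Efficiency = 66 / 90 * 100 = 73.3%

73.3%


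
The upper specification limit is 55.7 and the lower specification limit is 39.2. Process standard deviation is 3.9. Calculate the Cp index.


Cp = (55.7 - 39.2) / (6 * 3.9)

0.71


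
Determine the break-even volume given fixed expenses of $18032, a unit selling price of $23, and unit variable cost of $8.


Formula: BEQ = Fixed Costs / (Price - Variable Cost)
Contribution margin = $23 - $8 = $15/unit
BEQ = ceil($18032 / $15/unit) = ceil(1202.13) = 1203 units

1203 units


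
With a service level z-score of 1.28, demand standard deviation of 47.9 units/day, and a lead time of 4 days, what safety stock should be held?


Formula: SS = z * sigma_d * sqrt(LT)
sqrt(LT) = sqrt(4) = 2.0
SS = 1.28 * 47.9 * 2.0
SS = 122.6 units

122.6 units


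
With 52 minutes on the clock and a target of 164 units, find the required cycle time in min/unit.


Formula: CT = Available Time / Number of Units
CT = 52 min / 164 units
CT = 0.32 min/unit

0.32 min/unit


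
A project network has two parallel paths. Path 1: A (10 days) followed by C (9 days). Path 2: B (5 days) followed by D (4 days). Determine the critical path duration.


Path 1 = 10 + 9 = 19 days
Path 2 = 5 + 4 = 9 days
Duration = max(19, 9) = 19 days

19 days


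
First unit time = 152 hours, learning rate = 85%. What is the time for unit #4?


Formula: T_n = T_1 * (learning_rate)^(log2(n)) where learning_rate = rate/100
Doublings = log2(4) = 2
T_n = 152 * 0.85^2
T_n = 152 * 0.7225 = 109.8 hours

109.8 hours


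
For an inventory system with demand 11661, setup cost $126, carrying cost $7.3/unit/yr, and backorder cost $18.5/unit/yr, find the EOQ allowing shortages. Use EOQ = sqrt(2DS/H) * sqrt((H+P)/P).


Formula: EOQ* = sqrt(2DS/H) * sqrt((H+P)/P)
Base EOQ = sqrt(2*11661*126/7.3) = 634.46 units
Correction = sqrt((7.3+18.5)/18.5) = 1.18093
EOQ* = 634.46 * 1.18093 = 749.3 units

749.3 units


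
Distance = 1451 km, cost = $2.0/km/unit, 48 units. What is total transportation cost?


TC = dist * cost * units = 1451 * 2.0 * 48 = $139296.00

$139296.00


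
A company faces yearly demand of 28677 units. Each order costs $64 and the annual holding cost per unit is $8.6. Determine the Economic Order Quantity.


Formula: EOQ = sqrt(2 * D * S / H)
Numerator: 2 * 28677 * 64 = 3670656
2DS/H = 3670656 / 8.6 = 426820.5
EOQ = sqrt(426820.5) = 653.3 units

653.3 units


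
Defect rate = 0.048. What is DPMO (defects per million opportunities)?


DPMO = defect_rate * 1000000 = 0.048 * 1000000

48000


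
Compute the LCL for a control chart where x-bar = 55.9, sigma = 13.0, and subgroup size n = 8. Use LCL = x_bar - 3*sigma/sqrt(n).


LCL = 55.9 - 3 * 13.0 / sqrt(8)

42.11


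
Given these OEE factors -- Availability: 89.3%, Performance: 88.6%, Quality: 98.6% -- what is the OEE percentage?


Formula: OEE = Availability * Performance * Quality / 10000
A * P = 89.3% * 88.6% / 100 = 79.12%
OEE = 79.12% * 98.6% / 100 = 78.0%

78.0%


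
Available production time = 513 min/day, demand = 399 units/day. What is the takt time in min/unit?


Formula: Takt Time = Available Production Time / Customer Demand
Takt = 513 min/day / 399 units/day
Takt = 1.29 min/unit

1.29 min/unit


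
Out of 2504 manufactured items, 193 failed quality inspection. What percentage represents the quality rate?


Formula: Quality Rate = Good Pieces / Total Pieces * 100
Good pieces = 2504 - 193 = 2311
QR = 2311 / 2504 * 100 = 92.3%

92.3%


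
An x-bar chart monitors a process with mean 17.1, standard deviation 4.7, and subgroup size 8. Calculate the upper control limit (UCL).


UCL = 17.1 + 3 * 4.7 / sqrt(8)

22.09


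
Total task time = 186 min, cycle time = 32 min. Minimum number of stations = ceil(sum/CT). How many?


Formula: N_min = ceil(Sum of Task Times / Cycle Time)
N_min = ceil(186 min / 32 min) = ceil(5.8125)
N_min = 6 stations

6


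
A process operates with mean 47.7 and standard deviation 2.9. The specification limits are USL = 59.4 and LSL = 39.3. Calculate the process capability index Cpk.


Cpu = (59.4 - 47.7) / (3 * 2.9) = 1.34
Cpl = (47.7 - 39.3) / (3 * 2.9) = 0.97
Cpk = min(1.34, 0.97) = 0.97

0.97


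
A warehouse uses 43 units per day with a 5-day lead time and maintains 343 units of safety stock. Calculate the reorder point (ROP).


Formula: ROP = (Daily Demand * Lead Time) + Safety Stock
Demand during lead time = 43 * 5 = 215 units
ROP = 215 + 343 = 558 units

558 units


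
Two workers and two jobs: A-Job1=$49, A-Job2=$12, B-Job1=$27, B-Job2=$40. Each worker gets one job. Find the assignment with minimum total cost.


Option 1: A->1 + B->2 = $49 + $40 = $89
Option 2: A->2 + B->1 = $12 + $27 = $39
Min cost = min($89, $39) = $39

$39


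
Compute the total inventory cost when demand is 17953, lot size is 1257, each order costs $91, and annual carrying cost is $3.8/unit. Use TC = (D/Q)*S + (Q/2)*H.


TC = 17953/1257 * 91 + 1257/2 * 3.8

$3688.00


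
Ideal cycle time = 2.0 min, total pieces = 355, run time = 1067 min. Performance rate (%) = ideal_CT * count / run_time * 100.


Formula: Performance = (Ideal CT * Total Count) / Run Time * 100
Ideal output time = 2.0 * 355 = 710.0 min
Performance = 710.0 / 1067 * 100 = 66.5%

66.5%


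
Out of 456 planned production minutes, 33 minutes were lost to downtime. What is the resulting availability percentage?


Formula: Availability = (Planned Time - Downtime) / Planned Time * 100
Uptime = 456 - 33 = 423 min
Availability = 423 / 456 * 100 = 92.8%

92.8%


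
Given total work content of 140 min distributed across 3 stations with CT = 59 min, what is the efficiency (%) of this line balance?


Formula: Efficiency = Sum of Task Times / (N_stations * CT) * 100
Total station capacity = 3 stations * 59 min = 177 min
Efficiency = 140 / 177 * 100 = 79.1%

79.1%


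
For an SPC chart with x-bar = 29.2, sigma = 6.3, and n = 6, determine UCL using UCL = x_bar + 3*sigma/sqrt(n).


UCL = 29.2 + 3 * 6.3 / sqrt(6)

36.92


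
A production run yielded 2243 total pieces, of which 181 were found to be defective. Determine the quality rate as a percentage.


Formula: Quality Rate = Good Pieces / Total Pieces * 100
Good pieces = 2243 - 181 = 2062
QR = 2062 / 2243 * 100 = 91.9%

91.9%


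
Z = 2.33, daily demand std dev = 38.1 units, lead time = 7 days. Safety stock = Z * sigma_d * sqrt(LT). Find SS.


Formula: SS = z * sigma_d * sqrt(LT)
sqrt(LT) = sqrt(7) = 2.6458
SS = 2.33 * 38.1 * 2.6458
SS = 234.9 units

234.9 units


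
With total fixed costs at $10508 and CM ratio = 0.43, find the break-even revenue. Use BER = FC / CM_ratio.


Formula: BER = Fixed Costs / Contribution Margin Ratio
BER = $10508 / 0.43
BER = $24437.21 (to the nearest cent)

$24437.21


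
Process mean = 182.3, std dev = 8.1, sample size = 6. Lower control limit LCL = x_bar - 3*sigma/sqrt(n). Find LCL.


LCL = 182.3 - 3 * 8.1 / sqrt(6)

172.38


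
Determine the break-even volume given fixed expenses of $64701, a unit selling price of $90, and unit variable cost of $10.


Formula: BEQ = Fixed Costs / (Price - Variable Cost)
Contribution margin = $90 - $10 = $80/unit
BEQ = ceil($64701 / $80/unit) = ceil(808.76) = 809 units

809 units


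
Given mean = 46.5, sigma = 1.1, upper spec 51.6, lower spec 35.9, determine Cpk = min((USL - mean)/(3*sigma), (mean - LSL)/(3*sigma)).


Cpu = (51.6 - 46.5) / (3 * 1.1) = 1.55
Cpl = (46.5 - 35.9) / (3 * 1.1) = 3.21
Cpk = min(1.55, 3.21) = 1.55

1.55


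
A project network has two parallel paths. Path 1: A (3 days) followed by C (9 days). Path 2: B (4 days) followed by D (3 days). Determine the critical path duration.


Path 1 = 3 + 9 = 12 days
Path 2 = 4 + 3 = 7 days
Duration = max(12, 7) = 12 days

12 days


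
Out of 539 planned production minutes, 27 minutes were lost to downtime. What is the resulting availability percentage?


Formula: Availability = (Planned Time - Downtime) / Planned Time * 100
Uptime = 539 - 27 = 512 min
Availability = 512 / 539 * 100 = 95.0%

95.0%


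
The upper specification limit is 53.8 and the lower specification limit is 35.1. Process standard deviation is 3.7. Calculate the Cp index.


Cp = (53.8 - 35.1) / (6 * 3.7)

0.84


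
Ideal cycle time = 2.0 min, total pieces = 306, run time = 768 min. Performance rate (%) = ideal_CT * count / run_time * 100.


Formula: Performance = (Ideal CT * Total Count) / Run Time * 100
Ideal output time = 2.0 * 306 = 612.0 min
Performance = 612.0 / 768 * 100 = 79.7%

79.7%


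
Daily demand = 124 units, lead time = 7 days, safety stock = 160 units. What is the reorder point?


Formula: ROP = (Daily Demand * Lead Time) + Safety Stock
Demand during lead time = 124 * 7 = 868 units
ROP = 868 + 160 = 1028 units

1028 units


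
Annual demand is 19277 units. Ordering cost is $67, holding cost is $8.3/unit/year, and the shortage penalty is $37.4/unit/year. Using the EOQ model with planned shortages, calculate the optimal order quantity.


Formula: EOQ* = sqrt(2DS/H) * sqrt((H+P)/P)
Base EOQ = sqrt(2*19277*67/8.3) = 557.87 units
Correction = sqrt((8.3+37.4)/37.4) = 1.10541
EOQ* = 557.87 * 1.10541 = 616.7 units

616.7 units


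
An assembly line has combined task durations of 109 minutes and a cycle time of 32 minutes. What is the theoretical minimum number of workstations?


Formula: N_min = ceil(Sum of Task Times / Cycle Time)
N_min = ceil(109 min / 32 min) = ceil(3.4062)
N_min = 4 stations

4


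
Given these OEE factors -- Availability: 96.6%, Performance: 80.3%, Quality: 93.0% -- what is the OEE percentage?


Formula: OEE = Availability * Performance * Quality / 10000
A * P = 96.6% * 80.3% / 100 = 77.57%
OEE = 77.57% * 93.0% / 100 = 72.1%

72.1%


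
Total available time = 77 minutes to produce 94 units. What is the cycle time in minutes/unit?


Formula: CT = Available Time / Number of Units
CT = 77 min / 94 units
CT = 0.82 min/unit

0.82 min/unit


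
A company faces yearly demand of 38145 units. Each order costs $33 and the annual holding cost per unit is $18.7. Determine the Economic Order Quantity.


Formula: EOQ = sqrt(2 * D * S / H)
Numerator: 2 * 38145 * 33 = 2517570
2DS/H = 2517570 / 18.7 = 134629.4
EOQ = sqrt(134629.4) = 366.9 units

366.9 units


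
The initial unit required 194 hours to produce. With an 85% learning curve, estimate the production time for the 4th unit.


Formula: T_n = T_1 * (learning_rate)^(log2(n)) where learning_rate = rate/100
Doublings = log2(4) = 2
T_n = 194 * 0.85^2
T_n = 194 * 0.7225 = 140.2 hours

140.2 hours


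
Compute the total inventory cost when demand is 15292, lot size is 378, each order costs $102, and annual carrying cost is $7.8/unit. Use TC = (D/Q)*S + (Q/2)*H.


TC = 15292/378 * 102 + 378/2 * 7.8

$5600.61


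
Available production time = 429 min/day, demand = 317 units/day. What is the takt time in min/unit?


Formula: Takt Time = Available Production Time / Customer Demand
Takt = 429 min/day / 317 units/day
Takt = 1.35 min/unit

1.35 min/unit


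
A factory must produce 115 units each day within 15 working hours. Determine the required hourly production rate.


Formula: Production Rate = Daily Demand / Available Hours
Rate = 115 units/day / 15 hours/day
Rate = 7.7 units/hour

7.7 units/hour


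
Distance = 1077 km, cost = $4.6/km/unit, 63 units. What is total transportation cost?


TC = dist * cost * units = 1077 * 4.6 * 63 = $312114.60

$312114.60


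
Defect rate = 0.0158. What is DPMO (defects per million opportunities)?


DPMO = defect_rate * 1000000 = 0.0158 * 1000000

15800


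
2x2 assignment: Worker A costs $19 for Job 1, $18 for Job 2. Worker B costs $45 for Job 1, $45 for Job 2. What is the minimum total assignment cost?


Option 1: A->1 + B->2 = $19 + $45 = $64
Option 2: A->2 + B->1 = $18 + $45 = $63
Min cost = min($64, $63) = $63

$63


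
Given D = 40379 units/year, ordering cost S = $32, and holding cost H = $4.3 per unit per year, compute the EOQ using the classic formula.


Formula: EOQ = sqrt(2 * D * S / H)
Numerator: 2 * 40379 * 32 = 2584256
2DS/H = 2584256 / 4.3 = 600989.8
EOQ = sqrt(600989.8) = 775.2 units

775.2 units


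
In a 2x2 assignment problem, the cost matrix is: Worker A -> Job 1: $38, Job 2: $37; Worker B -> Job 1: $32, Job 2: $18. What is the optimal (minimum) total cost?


Option 1: A->1 + B->2 = $38 + $18 = $56
Option 2: A->2 + B->1 = $37 + $32 = $69
Min cost = min($56, $69) = $56

$56


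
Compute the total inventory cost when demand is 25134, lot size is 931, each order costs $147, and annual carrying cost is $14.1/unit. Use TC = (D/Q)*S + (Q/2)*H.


TC = 25134/931 * 147 + 931/2 * 14.1

$10532.08


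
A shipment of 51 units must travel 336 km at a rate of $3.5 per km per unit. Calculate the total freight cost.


TC = dist * cost * units = 336 * 3.5 * 51 = $59976.00

$59976.00


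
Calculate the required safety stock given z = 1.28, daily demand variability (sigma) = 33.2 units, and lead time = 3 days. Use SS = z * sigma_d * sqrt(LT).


Formula: SS = z * sigma_d * sqrt(LT)
sqrt(LT) = sqrt(3) = 1.7321
SS = 1.28 * 33.2 * 1.7321
SS = 73.6 units

73.6 units


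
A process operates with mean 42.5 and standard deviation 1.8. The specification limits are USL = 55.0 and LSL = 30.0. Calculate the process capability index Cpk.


Cpu = (55.0 - 42.5) / (3 * 1.8) = 2.31
Cpl = (42.5 - 30.0) / (3 * 1.8) = 2.31
Cpk = min(2.31, 2.31) = 2.31

2.31


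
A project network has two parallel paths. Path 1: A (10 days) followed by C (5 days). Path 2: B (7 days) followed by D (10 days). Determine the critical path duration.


Path 1 = 10 + 5 = 15 days
Path 2 = 7 + 10 = 17 days
Duration = max(15, 17) = 17 days

17 days


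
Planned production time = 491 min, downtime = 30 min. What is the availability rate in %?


Formula: Availability = (Planned Time - Downtime) / Planned Time * 100
Uptime = 491 - 30 = 461 min
Availability = 461 / 491 * 100 = 93.9%

93.9%
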